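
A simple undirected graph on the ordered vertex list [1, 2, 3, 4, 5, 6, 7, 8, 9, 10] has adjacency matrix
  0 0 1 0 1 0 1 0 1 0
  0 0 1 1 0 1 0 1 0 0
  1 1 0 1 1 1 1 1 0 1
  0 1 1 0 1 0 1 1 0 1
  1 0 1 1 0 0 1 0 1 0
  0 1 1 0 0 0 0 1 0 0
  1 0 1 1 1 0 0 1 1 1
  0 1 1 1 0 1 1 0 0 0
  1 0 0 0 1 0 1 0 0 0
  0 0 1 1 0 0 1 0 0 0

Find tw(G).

A width-3 tree decomposition is:
Bags: B1 = {1, 3, 5, 7}  B2 = {3, 4, 5, 7}  B3 = {3, 4, 7, 10}  B4 = {3, 4, 7, 8}  B5 = {2, 3, 4, 8}  B6 = {1, 5, 7, 9}  B7 = {2, 3, 6, 8}
Tree: B1–B2, B2–B3, B2–B4, B4–B5, B1–B6, B5–B7
Each bag holds 4 vertices, so the decomposition has width 3, which upper-bounds the treewidth. On the other hand G contains the 4-clique {1, 5, 7, 9}. A clique must lie in a single bag of any decomposition, so no decomposition can have width below 3. The upper and lower bounds meet at 3, so that is the treewidth.

3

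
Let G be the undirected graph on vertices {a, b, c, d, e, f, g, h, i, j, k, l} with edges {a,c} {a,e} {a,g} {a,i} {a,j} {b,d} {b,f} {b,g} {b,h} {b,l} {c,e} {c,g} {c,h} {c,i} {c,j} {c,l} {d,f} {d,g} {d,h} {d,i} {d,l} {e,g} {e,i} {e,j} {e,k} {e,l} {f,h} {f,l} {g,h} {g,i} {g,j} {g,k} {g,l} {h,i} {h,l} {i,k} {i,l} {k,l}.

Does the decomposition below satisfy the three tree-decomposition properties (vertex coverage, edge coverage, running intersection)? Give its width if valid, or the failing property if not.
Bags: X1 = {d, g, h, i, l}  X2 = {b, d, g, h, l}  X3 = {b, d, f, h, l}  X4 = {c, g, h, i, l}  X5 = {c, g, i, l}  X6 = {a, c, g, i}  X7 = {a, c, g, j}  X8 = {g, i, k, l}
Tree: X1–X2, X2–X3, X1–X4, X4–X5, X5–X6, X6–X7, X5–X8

No — vertex e appears in no bag.

A tree decomposition must satisfy three properties: every vertex lies in some bag; for every edge, both endpoints lie together in some bag; and for every vertex, the bags containing it form a connected subtree. Here vertex e appears in no bag, so the decomposition is invalid.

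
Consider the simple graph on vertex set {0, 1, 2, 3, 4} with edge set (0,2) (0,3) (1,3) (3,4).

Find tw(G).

A width-1 tree decomposition is:
Bags: B1 = {1, 3}  B2 = {0, 3}  B3 = {3, 4}  B4 = {0, 2}
Tree: B1–B2, B1–B3, B2–B4
Every bag has size at most 2, so the width is 2 − 1 = 1 and tw(G) ≤ 1. Since G has at least one edge (e.g. 3–1), it is not an edgeless graph, so tw(G) ≥ 1. Hence tw(G) = 1 exactly.

1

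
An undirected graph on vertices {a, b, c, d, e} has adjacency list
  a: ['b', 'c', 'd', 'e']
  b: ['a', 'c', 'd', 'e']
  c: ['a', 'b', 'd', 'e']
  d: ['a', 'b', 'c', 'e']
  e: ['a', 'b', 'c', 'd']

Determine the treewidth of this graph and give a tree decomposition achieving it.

Treewidth 4.
Bags: B1 = {a, b, c, d, e}
Tree: (single bag)

A single bag containing all 5 vertices is trivially a valid decomposition of width 4. For the lower bound, the 5 vertices {a, b, c, d, e} are pairwise adjacent, and any tree decomposition puts a clique entirely inside one bag — forcing width ≥ 4. Combining the bounds, tw(G) = 4.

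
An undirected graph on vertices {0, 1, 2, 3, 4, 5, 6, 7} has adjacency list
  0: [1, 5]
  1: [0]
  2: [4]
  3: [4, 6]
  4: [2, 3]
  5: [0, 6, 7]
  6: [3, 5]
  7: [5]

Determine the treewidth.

1

A width-1 tree decomposition is:
Bags: B1 = {3, 4}  B2 = {2, 4}  B3 = {3, 6}  B4 = {5, 6}  B5 = {0, 5}  B6 = {0, 1}  B7 = {5, 7}
Tree: B1–B2, B1–B3, B3–B4, B4–B5, B5–B6, B5–B7
The largest bag has 2 vertices, giving width 1; this decomposition certifies tw(G) ≤ 1. G has an edge, so its treewidth is at least 1. The upper and lower bounds meet at 1, so that is the treewidth.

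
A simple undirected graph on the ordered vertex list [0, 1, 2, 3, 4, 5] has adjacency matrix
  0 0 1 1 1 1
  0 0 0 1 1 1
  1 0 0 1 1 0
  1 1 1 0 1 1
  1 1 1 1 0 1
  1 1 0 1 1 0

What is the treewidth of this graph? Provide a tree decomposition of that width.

The largest bag has 4 vertices, giving width 3; this decomposition certifies tw(G) ≤ 3. For the lower bound, the 4 vertices {0, 2, 3, 4} are pairwise adjacent, and any tree decomposition puts a clique entirely inside one bag — forcing width ≥ 3. Therefore the treewidth is 3.

Treewidth 3.
One optimal decomposition is:
Bags: B1 = {0, 2, 3, 4}  B2 = {0, 3, 4, 5}  B3 = {1, 3, 4, 5}
Tree: B1–B2, B2–B3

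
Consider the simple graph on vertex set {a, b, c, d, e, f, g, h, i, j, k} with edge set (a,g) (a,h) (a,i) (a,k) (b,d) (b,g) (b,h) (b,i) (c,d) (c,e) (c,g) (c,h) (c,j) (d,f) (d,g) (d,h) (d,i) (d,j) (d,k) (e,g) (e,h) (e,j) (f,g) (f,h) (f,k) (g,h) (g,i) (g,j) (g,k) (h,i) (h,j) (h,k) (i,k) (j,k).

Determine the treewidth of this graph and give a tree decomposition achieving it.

The largest bag has 5 vertices, giving width 4; this decomposition certifies tw(G) ≤ 4. On the other hand G contains the 5-clique {c, d, g, h, j}. A clique must lie in a single bag of any decomposition, so no decomposition can have width below 4. Hence tw(G) = 4 exactly.

Treewidth 4.
Bags: B1 = {d, g, h, i, k}  B2 = {d, g, h, j, k}  B3 = {a, g, h, i, k}  B4 = {c, d, g, h, j}  B5 = {d, f, g, h, k}  B6 = {b, d, g, h, i}  B7 = {c, e, g, h, j}
Tree: B1–B2, B1–B3, B2–B4, B2–B5, B1–B6, B4–B7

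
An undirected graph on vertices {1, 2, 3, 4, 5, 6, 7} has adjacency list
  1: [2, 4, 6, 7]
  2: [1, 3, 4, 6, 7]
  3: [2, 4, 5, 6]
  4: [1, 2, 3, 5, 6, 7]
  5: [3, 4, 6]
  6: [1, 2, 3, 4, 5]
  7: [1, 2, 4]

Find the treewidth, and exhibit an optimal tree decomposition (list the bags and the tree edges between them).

Each bag holds 4 vertices, so the decomposition has width 3, which upper-bounds the treewidth. For the lower bound, the 4 vertices {1, 2, 4, 6} are pairwise adjacent, and any tree decomposition puts a clique entirely inside one bag — forcing width ≥ 3. Therefore the treewidth is 3.

Treewidth 3.
One such decomposition:
Bags: B1 = {2, 3, 4, 6}  B2 = {3, 4, 5, 6}  B3 = {1, 2, 4, 6}  B4 = {1, 2, 4, 7}
Tree: B1–B2, B1–B3, B3–B4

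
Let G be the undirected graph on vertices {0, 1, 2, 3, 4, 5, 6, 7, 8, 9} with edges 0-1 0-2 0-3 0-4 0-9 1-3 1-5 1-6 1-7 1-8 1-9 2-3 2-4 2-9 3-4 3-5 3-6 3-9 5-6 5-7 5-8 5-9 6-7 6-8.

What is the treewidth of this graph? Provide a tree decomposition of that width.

Treewidth 3.
One such decomposition:
Bags: B1 = {1, 5, 6, 7}  B2 = {1, 3, 5, 6}  B3 = {1, 3, 5, 9}  B4 = {0, 1, 3, 9}  B5 = {0, 2, 3, 9}  B6 = {0, 2, 3, 4}  B7 = {1, 5, 6, 8}
Tree: B1–B2, B2–B3, B3–B4, B4–B5, B5–B6, B1–B7

The largest bag has 4 vertices, giving width 3; this decomposition certifies tw(G) ≤ 3. On the other hand G contains the 4-clique {0, 1, 3, 9}. A clique must lie in a single bag of any decomposition, so no decomposition can have width below 3. The upper and lower bounds meet at 3, so that is the treewidth.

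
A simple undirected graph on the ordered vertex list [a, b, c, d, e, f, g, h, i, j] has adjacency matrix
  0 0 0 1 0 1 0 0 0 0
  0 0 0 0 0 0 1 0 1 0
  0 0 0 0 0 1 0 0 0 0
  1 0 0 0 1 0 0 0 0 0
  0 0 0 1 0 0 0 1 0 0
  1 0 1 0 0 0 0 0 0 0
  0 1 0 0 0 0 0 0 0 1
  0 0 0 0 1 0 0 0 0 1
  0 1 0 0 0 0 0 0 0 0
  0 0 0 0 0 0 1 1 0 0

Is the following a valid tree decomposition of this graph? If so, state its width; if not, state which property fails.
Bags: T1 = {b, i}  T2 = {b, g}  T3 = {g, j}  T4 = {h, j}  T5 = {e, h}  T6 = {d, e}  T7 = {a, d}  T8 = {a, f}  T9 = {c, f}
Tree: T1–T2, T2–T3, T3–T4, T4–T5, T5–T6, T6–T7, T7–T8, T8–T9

Every vertex of G appears in some bag (union = {a, b, c, d, e, f, g, h, i, j}); every edge is covered by a bag; and for each vertex v the set of bags containing v is connected in the bag tree. The decomposition is therefore valid. The largest bag has 2 vertices, so the width is 1.

Yes; width 1.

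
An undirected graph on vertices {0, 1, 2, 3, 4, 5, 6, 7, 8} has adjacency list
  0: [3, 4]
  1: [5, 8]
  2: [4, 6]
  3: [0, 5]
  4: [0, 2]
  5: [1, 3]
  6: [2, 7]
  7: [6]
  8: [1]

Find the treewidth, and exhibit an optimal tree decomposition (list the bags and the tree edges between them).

The largest bag has 2 vertices, giving width 1; this decomposition certifies tw(G) ≤ 1. Any graph with an edge has treewidth ≥ 1, and G has the edge 8–1. Hence tw(G) = 1 exactly.

Treewidth 1.
One such decomposition:
Bags: B1 = {1, 8}  B2 = {1, 5}  B3 = {3, 5}  B4 = {0, 3}  B5 = {0, 4}  B6 = {2, 4}  B7 = {2, 6}  B8 = {6, 7}
Tree: B1–B2, B2–B3, B3–B4, B4–B5, B5–B6, B6–B7, B7–B8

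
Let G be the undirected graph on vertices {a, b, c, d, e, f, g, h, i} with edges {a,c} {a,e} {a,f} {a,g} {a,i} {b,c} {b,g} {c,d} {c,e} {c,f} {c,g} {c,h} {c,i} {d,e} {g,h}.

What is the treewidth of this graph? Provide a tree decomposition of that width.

Every bag has size at most 3, so the width is 3 − 1 = 2 and tw(G) ≤ 2. On the other hand G contains the 3-clique {c, d, e}. A clique must lie in a single bag of any decomposition, so no decomposition can have width below 2. Hence tw(G) = 2 exactly.

Treewidth 2.
One optimal decomposition is:
Bags: B1 = {a, c, g}  B2 = {b, c, g}  B3 = {a, c, f}  B4 = {a, c, e}  B5 = {c, d, e}  B6 = {a, c, i}  B7 = {c, g, h}
Tree: B1–B2, B1–B3, B3–B4, B4–B5, B1–B6, B2–B7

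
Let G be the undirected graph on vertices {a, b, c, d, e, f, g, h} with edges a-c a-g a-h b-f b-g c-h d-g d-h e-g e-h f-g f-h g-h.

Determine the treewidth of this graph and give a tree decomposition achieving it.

Treewidth 2.
Bags: B1 = {a, g, h}  B2 = {f, g, h}  B3 = {e, g, h}  B4 = {a, c, h}  B5 = {b, f, g}  B6 = {d, g, h}
Tree: B1–B2, B1–B3, B1–B4, B2–B5, B1–B6

The largest bag has 3 vertices, giving width 2; this decomposition certifies tw(G) ≤ 2. On the other hand G contains the 3-clique {d, g, h}. A clique must lie in a single bag of any decomposition, so no decomposition can have width below 2. Therefore the treewidth is 2.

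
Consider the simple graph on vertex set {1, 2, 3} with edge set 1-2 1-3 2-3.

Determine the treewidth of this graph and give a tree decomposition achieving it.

A single bag containing all 3 vertices is trivially a valid decomposition of width 2. On the other hand G contains the 3-clique {1, 2, 3}. A clique must lie in a single bag of any decomposition, so no decomposition can have width below 2. Hence tw(G) = 2 exactly.

Treewidth 2.
Bags: B1 = {1, 2, 3}
Tree: (single bag)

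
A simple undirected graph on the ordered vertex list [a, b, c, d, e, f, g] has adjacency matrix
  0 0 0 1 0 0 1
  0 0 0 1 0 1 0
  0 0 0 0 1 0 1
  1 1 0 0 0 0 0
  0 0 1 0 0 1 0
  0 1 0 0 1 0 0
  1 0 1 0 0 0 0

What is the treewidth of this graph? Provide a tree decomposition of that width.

Every bag has size at most 3, so the width is 3 − 1 = 2 and tw(G) ≤ 2. Since f–e–c–g–a–d–b–f is a cycle in G, G is not acyclic. Forests are exactly the graphs of treewidth ≤ 1, so tw(G) ≥ 2. Hence tw(G) = 2 exactly.

Treewidth 2.
One optimal decomposition is:
Bags: B1 = {c, e, f}  B2 = {c, f, g}  B3 = {a, f, g}  B4 = {a, d, f}  B5 = {b, d, f}
Tree: B1–B2, B2–B3, B3–B4, B4–B5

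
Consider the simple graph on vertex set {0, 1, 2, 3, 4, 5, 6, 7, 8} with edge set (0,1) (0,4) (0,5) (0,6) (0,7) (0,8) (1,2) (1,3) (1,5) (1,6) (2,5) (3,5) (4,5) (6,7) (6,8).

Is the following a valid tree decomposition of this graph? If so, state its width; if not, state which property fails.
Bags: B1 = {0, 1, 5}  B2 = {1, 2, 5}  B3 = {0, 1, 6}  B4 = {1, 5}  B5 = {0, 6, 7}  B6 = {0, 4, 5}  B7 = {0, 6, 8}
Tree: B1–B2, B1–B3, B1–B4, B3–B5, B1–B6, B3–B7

A tree decomposition must satisfy three properties: every vertex lies in some bag; for every edge, both endpoints lie together in some bag; and for every vertex, the bags containing it form a connected subtree. Here vertex 3 appears in no bag, so the decomposition is invalid.

No — vertex 3 appears in no bag.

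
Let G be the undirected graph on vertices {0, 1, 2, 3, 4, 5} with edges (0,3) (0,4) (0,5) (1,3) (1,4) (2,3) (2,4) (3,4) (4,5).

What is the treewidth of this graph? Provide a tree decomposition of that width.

Every bag has size at most 3, so the width is 3 − 1 = 2 and tw(G) ≤ 2. On the other hand G contains the 3-clique {0, 3, 4}. A clique must lie in a single bag of any decomposition, so no decomposition can have width below 2. Therefore the treewidth is 2.

Treewidth 2.
Bags: B1 = {0, 4, 5}  B2 = {0, 3, 4}  B3 = {2, 3, 4}  B4 = {1, 3, 4}
Tree: B1–B2, B2–B3, B2–B4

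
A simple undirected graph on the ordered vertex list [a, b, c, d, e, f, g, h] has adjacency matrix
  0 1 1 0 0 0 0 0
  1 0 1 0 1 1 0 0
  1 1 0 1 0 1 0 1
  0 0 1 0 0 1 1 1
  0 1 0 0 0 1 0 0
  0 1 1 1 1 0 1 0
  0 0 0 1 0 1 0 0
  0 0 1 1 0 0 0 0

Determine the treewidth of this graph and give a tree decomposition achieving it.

Treewidth 2.
One such decomposition:
Bags: B1 = {b, c, f}  B2 = {c, d, f}  B3 = {a, b, c}  B4 = {d, f, g}  B5 = {c, d, h}  B6 = {b, e, f}
Tree: B1–B2, B1–B3, B2–B4, B2–B5, B1–B6

The largest bag has 3 vertices, giving width 2; this decomposition certifies tw(G) ≤ 2. For the lower bound, the 3 vertices {a, b, c} are pairwise adjacent, and any tree decomposition puts a clique entirely inside one bag — forcing width ≥ 2. The upper and lower bounds meet at 2, so that is the treewidth.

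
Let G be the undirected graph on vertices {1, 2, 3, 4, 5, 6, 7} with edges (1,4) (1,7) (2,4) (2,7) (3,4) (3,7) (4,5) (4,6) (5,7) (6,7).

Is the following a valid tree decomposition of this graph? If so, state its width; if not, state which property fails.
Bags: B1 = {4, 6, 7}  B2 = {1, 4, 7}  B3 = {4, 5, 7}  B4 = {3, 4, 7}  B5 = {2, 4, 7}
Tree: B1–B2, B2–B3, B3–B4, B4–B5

Vertex coverage: the bags together contain {1, 2, 3, 4, 5, 6, 7}, the full vertex set. Edge coverage: each edge of G has both endpoints in at least one bag. Running intersection: for every vertex, the bags containing it form a connected subtree. All three properties hold, so this is a valid tree decomposition of width max|bag| − 1 = 2, and hence tw(G) ≤ 2.

Yes; width 2.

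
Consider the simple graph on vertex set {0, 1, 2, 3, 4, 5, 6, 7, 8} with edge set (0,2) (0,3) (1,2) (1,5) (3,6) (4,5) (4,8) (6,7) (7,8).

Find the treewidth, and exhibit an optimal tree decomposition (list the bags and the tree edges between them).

Treewidth 2.
One such decomposition:
Bags: B1 = {3, 6, 7}  B2 = {3, 7, 8}  B3 = {3, 4, 8}  B4 = {3, 4, 5}  B5 = {1, 3, 5}  B6 = {1, 2, 3}  B7 = {0, 2, 3}
Tree: B1–B2, B2–B3, B3–B4, B4–B5, B5–B6, B6–B7

Each bag holds 3 vertices, so the decomposition has width 2, which upper-bounds the treewidth. Since 3–6–7–8–4–5–1–2–0–3 is a cycle in G, G is not acyclic. Forests are exactly the graphs of treewidth ≤ 1, so tw(G) ≥ 2. Therefore the treewidth is 2.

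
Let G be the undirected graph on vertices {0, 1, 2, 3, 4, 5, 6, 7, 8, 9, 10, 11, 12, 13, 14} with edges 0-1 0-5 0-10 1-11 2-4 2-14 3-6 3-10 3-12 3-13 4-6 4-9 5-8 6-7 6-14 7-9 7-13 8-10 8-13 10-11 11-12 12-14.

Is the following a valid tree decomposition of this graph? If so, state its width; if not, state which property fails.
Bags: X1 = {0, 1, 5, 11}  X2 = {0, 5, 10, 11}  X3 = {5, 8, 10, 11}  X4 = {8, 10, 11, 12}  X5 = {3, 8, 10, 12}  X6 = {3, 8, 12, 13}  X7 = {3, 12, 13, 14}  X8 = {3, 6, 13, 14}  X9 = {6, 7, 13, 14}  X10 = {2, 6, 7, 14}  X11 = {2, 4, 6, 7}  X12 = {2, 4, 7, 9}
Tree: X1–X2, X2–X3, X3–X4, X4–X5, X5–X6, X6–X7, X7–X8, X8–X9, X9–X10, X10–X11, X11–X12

Vertex coverage: the bags together contain {0, 1, 2, 3, 4, 5, 6, 7, 8, 9, 10, 11, 12, 13, 14}, the full vertex set. Edge coverage: each edge of G has both endpoints in at least one bag. Running intersection: for every vertex, the bags containing it form a connected subtree. All three properties hold, so this is a valid tree decomposition of width max|bag| − 1 = 3, and hence tw(G) ≤ 3.

Yes; width 3.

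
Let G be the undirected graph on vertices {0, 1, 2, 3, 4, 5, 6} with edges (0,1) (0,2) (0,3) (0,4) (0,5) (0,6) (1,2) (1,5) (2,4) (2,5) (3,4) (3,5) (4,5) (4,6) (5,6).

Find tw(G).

A width-3 tree decomposition is:
Bags: B1 = {0, 4, 5, 6}  B2 = {0, 2, 4, 5}  B3 = {0, 1, 2, 5}  B4 = {0, 3, 4, 5}
Tree: B1–B2, B2–B3, B1–B4
Each bag holds 4 vertices, so the decomposition has width 3, which upper-bounds the treewidth. For the lower bound, the 4 vertices {0, 1, 2, 5} are pairwise adjacent, and any tree decomposition puts a clique entirely inside one bag — forcing width ≥ 3. The upper and lower bounds meet at 3, so that is the treewidth.

3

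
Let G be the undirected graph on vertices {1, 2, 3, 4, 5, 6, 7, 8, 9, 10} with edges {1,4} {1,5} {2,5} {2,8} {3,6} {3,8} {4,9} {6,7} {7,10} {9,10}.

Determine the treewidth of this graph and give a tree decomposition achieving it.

Each bag holds 3 vertices, so the decomposition has width 2, which upper-bounds the treewidth. Since 5–2–8–3–6–7–10–9–4–1–5 is a cycle in G, G is not acyclic. Forests are exactly the graphs of treewidth ≤ 1, so tw(G) ≥ 2. Hence tw(G) = 2 exactly.

Treewidth 2.
One such decomposition:
Bags: B1 = {2, 5, 8}  B2 = {3, 5, 8}  B3 = {3, 5, 6}  B4 = {5, 6, 7}  B5 = {5, 7, 10}  B6 = {5, 9, 10}  B7 = {4, 5, 9}  B8 = {1, 4, 5}
Tree: B1–B2, B2–B3, B3–B4, B4–B5, B5–B6, B6–B7, B7–B8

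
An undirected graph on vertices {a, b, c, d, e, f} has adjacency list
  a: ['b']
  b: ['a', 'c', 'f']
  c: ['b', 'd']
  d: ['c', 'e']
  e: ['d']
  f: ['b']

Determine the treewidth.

1

A width-1 tree decomposition is:
Bags: B1 = {c, d}  B2 = {b, c}  B3 = {a, b}  B4 = {d, e}  B5 = {b, f}
Tree: B1–B2, B2–B3, B1–B4, B3–B5
Every bag has size at most 2, so the width is 2 − 1 = 1 and tw(G) ≤ 1. Any graph with an edge has treewidth ≥ 1, and G has the edge c–d. Combining the bounds, tw(G) = 1.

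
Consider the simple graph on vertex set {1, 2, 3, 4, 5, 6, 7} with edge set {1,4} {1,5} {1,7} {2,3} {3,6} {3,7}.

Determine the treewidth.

A width-1 tree decomposition is:
Bags: B1 = {2, 3}  B2 = {3, 7}  B3 = {3, 6}  B4 = {1, 7}  B5 = {1, 4}  B6 = {1, 5}
Tree: B1–B2, B2–B3, B2–B4, B4–B5, B4–B6
Each bag holds 2 vertices, so the decomposition has width 1, which upper-bounds the treewidth. G has an edge, so its treewidth is at least 1. Hence tw(G) = 1 exactly.

1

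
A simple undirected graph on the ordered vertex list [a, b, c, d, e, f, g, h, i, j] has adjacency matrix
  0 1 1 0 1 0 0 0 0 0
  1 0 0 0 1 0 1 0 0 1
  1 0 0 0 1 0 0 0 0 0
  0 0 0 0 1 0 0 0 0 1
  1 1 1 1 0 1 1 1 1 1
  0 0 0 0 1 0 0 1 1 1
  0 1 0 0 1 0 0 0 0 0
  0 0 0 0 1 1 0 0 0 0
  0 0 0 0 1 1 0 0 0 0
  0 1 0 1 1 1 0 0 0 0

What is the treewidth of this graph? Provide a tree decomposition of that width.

The largest bag has 3 vertices, giving width 2; this decomposition certifies tw(G) ≤ 2. Conversely, {d, e, j} is a clique of size 3, and the vertices of any clique must share a bag in every tree decomposition; so some bag has ≥ 3 vertices and tw(G) ≥ 2. Hence tw(G) = 2 exactly.

Treewidth 2.
Bags: B1 = {a, b, e}  B2 = {b, e, j}  B3 = {e, f, j}  B4 = {d, e, j}  B5 = {e, f, h}  B6 = {b, e, g}  B7 = {a, c, e}  B8 = {e, f, i}
Tree: B1–B2, B2–B3, B2–B4, B3–B5, B2–B6, B1–B7, B3–B8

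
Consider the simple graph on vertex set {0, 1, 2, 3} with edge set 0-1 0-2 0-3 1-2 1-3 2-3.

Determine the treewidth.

A width-3 tree decomposition is:
Bags: B1 = {0, 1, 2, 3}
Tree: (single bag)
With just one bag of size 4, the width is 4 − 1 = 3, so tw(G) ≤ 3. Conversely, {0, 1, 2, 3} is a clique of size 4, and the vertices of any clique must share a bag in every tree decomposition; so some bag has ≥ 4 vertices and tw(G) ≥ 3. Hence tw(G) = 3 exactly.

3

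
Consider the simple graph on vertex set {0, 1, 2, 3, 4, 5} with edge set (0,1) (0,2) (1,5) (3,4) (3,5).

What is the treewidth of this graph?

A width-1 tree decomposition is:
Bags: B1 = {3, 4}  B2 = {3, 5}  B3 = {1, 5}  B4 = {0, 1}  B5 = {0, 2}
Tree: B1–B2, B2–B3, B3–B4, B4–B5
Every bag has size at most 2, so the width is 2 − 1 = 1 and tw(G) ≤ 1. Any graph with an edge has treewidth ≥ 1, and G has the edge 4–3. Combining the bounds, tw(G) = 1.

1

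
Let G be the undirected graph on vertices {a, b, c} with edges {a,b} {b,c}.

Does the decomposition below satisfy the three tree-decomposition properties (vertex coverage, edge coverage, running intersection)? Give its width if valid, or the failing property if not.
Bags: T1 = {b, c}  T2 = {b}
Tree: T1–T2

No — vertex a appears in no bag.

A tree decomposition must satisfy three properties: every vertex lies in some bag; for every edge, both endpoints lie together in some bag; and for every vertex, the bags containing it form a connected subtree. Here vertex a appears in no bag, so the decomposition is invalid.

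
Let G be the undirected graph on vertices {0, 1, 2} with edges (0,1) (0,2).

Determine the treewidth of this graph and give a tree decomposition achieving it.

Each bag holds 2 vertices, so the decomposition has width 1, which upper-bounds the treewidth. Since G has at least one edge (e.g. 1–0), it is not an edgeless graph, so tw(G) ≥ 1. The upper and lower bounds meet at 1, so that is the treewidth.

Treewidth 1.
One optimal decomposition is:
Bags: B1 = {0, 1}  B2 = {0, 2}
Tree: B1–B2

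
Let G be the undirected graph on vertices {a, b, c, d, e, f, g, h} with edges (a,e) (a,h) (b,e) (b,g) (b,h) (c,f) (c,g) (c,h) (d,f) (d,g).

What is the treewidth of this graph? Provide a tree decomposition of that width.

Treewidth 2.
Bags: B1 = {a, e, h}  B2 = {b, e, h}  B3 = {b, c, h}  B4 = {b, c, g}  B5 = {c, f, g}  B6 = {d, f, g}
Tree: B1–B2, B2–B3, B3–B4, B4–B5, B5–B6

The largest bag has 3 vertices, giving width 2; this decomposition certifies tw(G) ≤ 2. The edges a–e–b–h–a form a cycle, so G is not a tree and its treewidth is at least 2. Combining the bounds, tw(G) = 2.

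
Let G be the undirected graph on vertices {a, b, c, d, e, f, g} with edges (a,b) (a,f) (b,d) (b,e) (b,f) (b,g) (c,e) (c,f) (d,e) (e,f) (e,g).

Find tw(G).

A width-2 tree decomposition is:
Bags: B1 = {c, e, f}  B2 = {b, e, f}  B3 = {a, b, f}  B4 = {b, d, e}  B5 = {b, e, g}
Tree: B1–B2, B2–B3, B2–B4, B2–B5
Each bag holds 3 vertices, so the decomposition has width 2, which upper-bounds the treewidth. Conversely, {c, e, f} is a clique of size 3, and the vertices of any clique must share a bag in every tree decomposition; so some bag has ≥ 3 vertices and tw(G) ≥ 2. The upper and lower bounds meet at 2, so that is the treewidth.

2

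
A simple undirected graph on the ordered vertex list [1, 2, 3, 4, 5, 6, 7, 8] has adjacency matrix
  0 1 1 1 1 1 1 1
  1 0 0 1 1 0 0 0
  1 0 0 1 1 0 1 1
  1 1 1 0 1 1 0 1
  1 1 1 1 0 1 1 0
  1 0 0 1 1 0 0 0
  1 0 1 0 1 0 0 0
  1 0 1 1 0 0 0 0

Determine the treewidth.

3

A width-3 tree decomposition is:
Bags: B1 = {1, 3, 4, 5}  B2 = {1, 3, 5, 7}  B3 = {1, 3, 4, 8}  B4 = {1, 2, 4, 5}  B5 = {1, 4, 5, 6}
Tree: B1–B2, B1–B3, B1–B4, B1–B5
Every bag has size at most 4, so the width is 4 − 1 = 3 and tw(G) ≤ 3. For the lower bound, the 4 vertices {1, 3, 4, 8} are pairwise adjacent, and any tree decomposition puts a clique entirely inside one bag — forcing width ≥ 3. Combining the bounds, tw(G) = 3.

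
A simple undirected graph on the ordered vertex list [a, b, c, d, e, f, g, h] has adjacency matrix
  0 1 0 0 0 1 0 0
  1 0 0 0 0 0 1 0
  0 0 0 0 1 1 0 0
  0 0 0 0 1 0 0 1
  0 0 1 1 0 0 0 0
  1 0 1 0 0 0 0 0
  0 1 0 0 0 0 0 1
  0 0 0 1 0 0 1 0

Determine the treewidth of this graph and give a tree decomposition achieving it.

Treewidth 2.
One optimal decomposition is:
Bags: B1 = {c, d, e}  B2 = {c, d, h}  B3 = {c, g, h}  B4 = {b, c, g}  B5 = {a, b, c}  B6 = {a, c, f}
Tree: B1–B2, B2–B3, B3–B4, B4–B5, B5–B6

Each bag holds 3 vertices, so the decomposition has width 2, which upper-bounds the treewidth. For the lower bound, G contains the cycle c–e–d–h–g–b–a–f–c, so G is not a forest; only forests have treewidth ≤ 1, hence tw(G) ≥ 2. Therefore the treewidth is 2.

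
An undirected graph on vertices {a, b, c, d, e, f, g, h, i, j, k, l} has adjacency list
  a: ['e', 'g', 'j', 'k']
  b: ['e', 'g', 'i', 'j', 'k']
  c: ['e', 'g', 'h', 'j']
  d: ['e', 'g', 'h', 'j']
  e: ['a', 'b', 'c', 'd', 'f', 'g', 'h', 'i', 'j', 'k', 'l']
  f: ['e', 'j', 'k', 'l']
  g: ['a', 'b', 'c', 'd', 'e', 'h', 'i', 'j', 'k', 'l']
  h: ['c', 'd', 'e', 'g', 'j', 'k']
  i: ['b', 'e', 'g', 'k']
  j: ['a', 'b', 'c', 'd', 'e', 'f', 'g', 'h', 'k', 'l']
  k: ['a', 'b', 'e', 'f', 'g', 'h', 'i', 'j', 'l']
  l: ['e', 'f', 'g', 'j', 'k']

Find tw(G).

4

A width-4 tree decomposition is:
Bags: B1 = {e, g, h, j, k}  B2 = {b, e, g, j, k}  B3 = {e, g, j, k, l}  B4 = {d, e, g, h, j}  B5 = {a, e, g, j, k}  B6 = {b, e, g, i, k}  B7 = {e, f, j, k, l}  B8 = {c, e, g, h, j}
Tree: B1–B2, B1–B3, B1–B4, B1–B5, B2–B6, B3–B7, B1–B8
Every bag has size at most 5, so the width is 5 − 1 = 4 and tw(G) ≤ 4. For the lower bound, the 5 vertices {d, e, g, h, j} are pairwise adjacent, and any tree decomposition puts a clique entirely inside one bag — forcing width ≥ 4. Combining the bounds, tw(G) = 4.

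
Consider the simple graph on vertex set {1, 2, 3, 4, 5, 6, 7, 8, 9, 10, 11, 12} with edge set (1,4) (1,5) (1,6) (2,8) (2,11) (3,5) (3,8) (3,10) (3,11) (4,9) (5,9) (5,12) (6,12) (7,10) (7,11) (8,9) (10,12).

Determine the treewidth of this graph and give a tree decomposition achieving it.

The largest bag has 4 vertices, giving width 3; this decomposition certifies tw(G) ≤ 3. For the lower bound: the 4 vertex sets {2,7,11}, {10}, {3}, {5,8,9,12} are disjoint, each induces a connected subgraph, and every pair is joined by at least one edge of G. Contracting each set to a single vertex therefore yields K_{4} as a minor, and since treewidth is minor-monotone, tw(G) ≥ tw(K_{4}) = 3. Hence tw(G) = 3 exactly.

Treewidth 3.
One such decomposition:
Bags: B1 = {2, 7, 10, 11}  B2 = {2, 3, 10, 11}  B3 = {2, 3, 8, 10}  B4 = {3, 8, 10, 12}  B5 = {3, 5, 8, 12}  B6 = {5, 8, 9, 12}  B7 = {5, 6, 9, 12}  B8 = {1, 5, 6, 9}  B9 = {1, 4, 6, 9}
Tree: B1–B2, B2–B3, B3–B4, B4–B5, B5–B6, B6–B7, B7–B8, B8–B9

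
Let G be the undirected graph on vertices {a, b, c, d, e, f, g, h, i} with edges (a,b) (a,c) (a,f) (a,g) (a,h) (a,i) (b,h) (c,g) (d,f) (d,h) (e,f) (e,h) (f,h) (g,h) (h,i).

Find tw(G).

A width-2 tree decomposition is:
Bags: B1 = {a, f, h}  B2 = {a, g, h}  B3 = {e, f, h}  B4 = {a, c, g}  B5 = {d, f, h}  B6 = {a, h, i}  B7 = {a, b, h}
Tree: B1–B2, B1–B3, B2–B4, B1–B5, B1–B6, B6–B7
The largest bag has 3 vertices, giving width 2; this decomposition certifies tw(G) ≤ 2. For the lower bound, the 3 vertices {d, f, h} are pairwise adjacent, and any tree decomposition puts a clique entirely inside one bag — forcing width ≥ 2. The upper and lower bounds meet at 2, so that is the treewidth.

2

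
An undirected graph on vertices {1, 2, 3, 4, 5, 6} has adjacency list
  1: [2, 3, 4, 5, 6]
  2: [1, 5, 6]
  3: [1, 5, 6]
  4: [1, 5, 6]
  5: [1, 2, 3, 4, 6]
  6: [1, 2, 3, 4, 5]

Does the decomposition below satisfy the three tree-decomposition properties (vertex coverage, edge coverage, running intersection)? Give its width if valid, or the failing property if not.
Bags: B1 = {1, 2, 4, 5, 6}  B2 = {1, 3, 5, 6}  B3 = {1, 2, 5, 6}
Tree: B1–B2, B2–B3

A tree decomposition must satisfy three properties: every vertex lies in some bag; for every edge, both endpoints lie together in some bag; and for every vertex, the bags containing it form a connected subtree. Here bags containing vertex 2 are not connected in the tree, so the decomposition is invalid.

No — bags containing vertex 2 are not connected in the tree.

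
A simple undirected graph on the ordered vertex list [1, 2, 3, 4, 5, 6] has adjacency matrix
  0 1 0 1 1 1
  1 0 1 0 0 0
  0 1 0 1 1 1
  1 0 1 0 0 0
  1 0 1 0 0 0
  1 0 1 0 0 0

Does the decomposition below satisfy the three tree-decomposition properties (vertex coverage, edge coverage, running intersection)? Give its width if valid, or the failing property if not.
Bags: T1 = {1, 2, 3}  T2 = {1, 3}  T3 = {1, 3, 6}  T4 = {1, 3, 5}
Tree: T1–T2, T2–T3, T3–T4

A tree decomposition must satisfy three properties: every vertex lies in some bag; for every edge, both endpoints lie together in some bag; and for every vertex, the bags containing it form a connected subtree. Here vertex 4 appears in no bag, so the decomposition is invalid.

No — vertex 4 appears in no bag.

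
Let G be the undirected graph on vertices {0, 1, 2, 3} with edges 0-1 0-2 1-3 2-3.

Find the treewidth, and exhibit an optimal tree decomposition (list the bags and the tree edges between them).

Each bag holds 3 vertices, so the decomposition has width 2, which upper-bounds the treewidth. For the lower bound, G contains the cycle 3–2–0–1–3, so G is not a forest; only forests have treewidth ≤ 1, hence tw(G) ≥ 2. Therefore the treewidth is 2.

Treewidth 2.
One such decomposition:
Bags: B1 = {0, 2, 3}  B2 = {0, 1, 3}
Tree: B1–B2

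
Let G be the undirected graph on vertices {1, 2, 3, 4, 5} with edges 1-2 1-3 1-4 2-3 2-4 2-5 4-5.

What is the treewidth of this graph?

A width-2 tree decomposition is:
Bags: B1 = {2, 4, 5}  B2 = {1, 2, 4}  B3 = {1, 2, 3}
Tree: B1–B2, B2–B3
Each bag holds 3 vertices, so the decomposition has width 2, which upper-bounds the treewidth. Conversely, {1, 2, 3} is a clique of size 3, and the vertices of any clique must share a bag in every tree decomposition; so some bag has ≥ 3 vertices and tw(G) ≥ 2. The upper and lower bounds meet at 2, so that is the treewidth.

2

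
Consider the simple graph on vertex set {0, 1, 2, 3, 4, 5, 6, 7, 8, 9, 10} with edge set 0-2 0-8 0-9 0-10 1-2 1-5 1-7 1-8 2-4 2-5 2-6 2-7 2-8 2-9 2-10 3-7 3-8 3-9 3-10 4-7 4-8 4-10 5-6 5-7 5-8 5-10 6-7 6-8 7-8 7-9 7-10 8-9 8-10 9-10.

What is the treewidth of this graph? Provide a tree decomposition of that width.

Treewidth 4.
Bags: B1 = {2, 7, 8, 9, 10}  B2 = {2, 5, 7, 8, 10}  B3 = {3, 7, 8, 9, 10}  B4 = {2, 5, 6, 7, 8}  B5 = {2, 4, 7, 8, 10}  B6 = {1, 2, 5, 7, 8}  B7 = {0, 2, 8, 9, 10}
Tree: B1–B2, B1–B3, B2–B4, B1–B5, B2–B6, B1–B7

Every bag has size at most 5, so the width is 5 − 1 = 4 and tw(G) ≤ 4. For the lower bound, the 5 vertices {0, 2, 8, 9, 10} are pairwise adjacent, and any tree decomposition puts a clique entirely inside one bag — forcing width ≥ 4. The upper and lower bounds meet at 4, so that is the treewidth.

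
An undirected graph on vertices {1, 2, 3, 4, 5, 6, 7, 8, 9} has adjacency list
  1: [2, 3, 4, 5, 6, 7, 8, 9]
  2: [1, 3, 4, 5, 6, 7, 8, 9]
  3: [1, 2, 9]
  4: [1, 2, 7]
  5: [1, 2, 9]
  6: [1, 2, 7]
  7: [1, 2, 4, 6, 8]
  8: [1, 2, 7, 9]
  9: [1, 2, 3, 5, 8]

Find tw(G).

3

A width-3 tree decomposition is:
Bags: B1 = {1, 2, 8, 9}  B2 = {1, 2, 7, 8}  B3 = {1, 2, 5, 9}  B4 = {1, 2, 6, 7}  B5 = {1, 2, 4, 7}  B6 = {1, 2, 3, 9}
Tree: B1–B2, B1–B3, B2–B4, B4–B5, B3–B6
Every bag has size at most 4, so the width is 4 − 1 = 3 and tw(G) ≤ 3. On the other hand G contains the 4-clique {1, 2, 8, 9}. A clique must lie in a single bag of any decomposition, so no decomposition can have width below 3. Combining the bounds, tw(G) = 3.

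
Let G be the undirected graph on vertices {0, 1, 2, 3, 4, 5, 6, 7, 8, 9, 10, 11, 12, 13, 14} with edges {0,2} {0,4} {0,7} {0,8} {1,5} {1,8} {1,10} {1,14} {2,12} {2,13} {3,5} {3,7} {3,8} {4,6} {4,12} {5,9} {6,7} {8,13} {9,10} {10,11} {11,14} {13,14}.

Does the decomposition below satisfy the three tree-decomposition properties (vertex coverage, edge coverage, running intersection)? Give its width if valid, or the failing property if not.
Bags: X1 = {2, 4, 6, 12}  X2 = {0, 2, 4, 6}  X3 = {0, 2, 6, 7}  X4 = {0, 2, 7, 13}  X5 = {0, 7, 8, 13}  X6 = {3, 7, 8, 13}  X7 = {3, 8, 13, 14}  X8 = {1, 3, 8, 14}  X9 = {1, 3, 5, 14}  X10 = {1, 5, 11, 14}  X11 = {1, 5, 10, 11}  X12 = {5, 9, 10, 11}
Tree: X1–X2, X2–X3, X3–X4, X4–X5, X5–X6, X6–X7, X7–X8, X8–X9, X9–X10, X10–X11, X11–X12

Yes; width 3.

Checking the three conditions: (i) the bags cover all of {0, 1, 2, 3, 4, 5, 6, 7, 8, 9, 10, 11, 12, 13, 14}; (ii) for each edge, some bag contains both endpoints; (iii) the bags containing any fixed vertex form a subtree. All hold, so the decomposition is valid with width 4 − 1 = 3.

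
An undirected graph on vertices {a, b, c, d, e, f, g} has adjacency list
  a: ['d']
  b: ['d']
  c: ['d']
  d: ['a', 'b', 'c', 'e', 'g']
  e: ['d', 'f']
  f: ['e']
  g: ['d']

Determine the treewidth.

1

A width-1 tree decomposition is:
Bags: B1 = {d, e}  B2 = {d, g}  B3 = {c, d}  B4 = {e, f}  B5 = {a, d}  B6 = {b, d}
Tree: B1–B2, B1–B3, B1–B4, B2–B5, B3–B6
Every bag has size at most 2, so the width is 2 − 1 = 1 and tw(G) ≤ 1. Since G has at least one edge (e.g. e–d), it is not an edgeless graph, so tw(G) ≥ 1. Hence tw(G) = 1 exactly.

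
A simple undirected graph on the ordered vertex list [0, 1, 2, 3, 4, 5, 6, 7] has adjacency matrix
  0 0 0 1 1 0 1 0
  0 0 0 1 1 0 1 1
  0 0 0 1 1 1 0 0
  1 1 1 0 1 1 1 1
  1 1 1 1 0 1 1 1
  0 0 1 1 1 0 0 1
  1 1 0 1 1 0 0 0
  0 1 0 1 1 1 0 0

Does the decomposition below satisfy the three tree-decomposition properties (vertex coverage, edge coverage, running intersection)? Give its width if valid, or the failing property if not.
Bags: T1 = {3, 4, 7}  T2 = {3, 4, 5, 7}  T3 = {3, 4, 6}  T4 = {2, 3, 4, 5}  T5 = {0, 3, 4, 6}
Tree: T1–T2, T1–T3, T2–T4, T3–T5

No — vertex 1 appears in no bag.

A tree decomposition must satisfy three properties: every vertex lies in some bag; for every edge, both endpoints lie together in some bag; and for every vertex, the bags containing it form a connected subtree. Here vertex 1 appears in no bag, so the decomposition is invalid.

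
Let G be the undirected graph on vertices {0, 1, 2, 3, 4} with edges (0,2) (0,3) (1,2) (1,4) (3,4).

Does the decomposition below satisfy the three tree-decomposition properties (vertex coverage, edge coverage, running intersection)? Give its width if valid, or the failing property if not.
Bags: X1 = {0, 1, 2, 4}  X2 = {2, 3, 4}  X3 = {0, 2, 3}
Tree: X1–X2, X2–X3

No — bags containing vertex 0 are not connected in the tree.

A tree decomposition must satisfy three properties: every vertex lies in some bag; for every edge, both endpoints lie together in some bag; and for every vertex, the bags containing it form a connected subtree. Here bags containing vertex 0 are not connected in the tree, so the decomposition is invalid.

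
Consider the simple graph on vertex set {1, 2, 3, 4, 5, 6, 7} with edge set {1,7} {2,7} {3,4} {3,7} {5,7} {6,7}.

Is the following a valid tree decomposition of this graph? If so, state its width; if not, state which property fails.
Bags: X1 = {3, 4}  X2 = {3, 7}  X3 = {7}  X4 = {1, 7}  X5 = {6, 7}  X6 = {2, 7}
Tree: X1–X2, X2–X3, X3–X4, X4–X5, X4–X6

No — vertex 5 appears in no bag.

A tree decomposition must satisfy three properties: every vertex lies in some bag; for every edge, both endpoints lie together in some bag; and for every vertex, the bags containing it form a connected subtree. Here vertex 5 appears in no bag, so the decomposition is invalid.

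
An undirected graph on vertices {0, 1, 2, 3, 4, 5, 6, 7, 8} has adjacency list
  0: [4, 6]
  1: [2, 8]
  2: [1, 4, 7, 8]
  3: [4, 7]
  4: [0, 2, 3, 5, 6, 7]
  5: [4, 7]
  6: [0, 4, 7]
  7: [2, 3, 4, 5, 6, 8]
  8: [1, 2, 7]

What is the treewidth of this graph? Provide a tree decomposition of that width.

Each bag holds 3 vertices, so the decomposition has width 2, which upper-bounds the treewidth. On the other hand G contains the 3-clique {1, 2, 8}. A clique must lie in a single bag of any decomposition, so no decomposition can have width below 2. Therefore the treewidth is 2.

Treewidth 2.
One such decomposition:
Bags: B1 = {2, 4, 7}  B2 = {4, 6, 7}  B3 = {0, 4, 6}  B4 = {2, 7, 8}  B5 = {1, 2, 8}  B6 = {3, 4, 7}  B7 = {4, 5, 7}
Tree: B1–B2, B2–B3, B1–B4, B4–B5, B1–B6, B2–B7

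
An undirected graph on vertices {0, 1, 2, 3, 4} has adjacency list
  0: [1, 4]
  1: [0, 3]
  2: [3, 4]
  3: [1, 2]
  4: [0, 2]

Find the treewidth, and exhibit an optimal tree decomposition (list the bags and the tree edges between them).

The largest bag has 3 vertices, giving width 2; this decomposition certifies tw(G) ≤ 2. The edges 4–0–1–3–2–4 form a cycle, so G is not a tree and its treewidth is at least 2. Combining the bounds, tw(G) = 2.

Treewidth 2.
One optimal decomposition is:
Bags: B1 = {0, 1, 4}  B2 = {1, 3, 4}  B3 = {2, 3, 4}
Tree: B1–B2, B2–B3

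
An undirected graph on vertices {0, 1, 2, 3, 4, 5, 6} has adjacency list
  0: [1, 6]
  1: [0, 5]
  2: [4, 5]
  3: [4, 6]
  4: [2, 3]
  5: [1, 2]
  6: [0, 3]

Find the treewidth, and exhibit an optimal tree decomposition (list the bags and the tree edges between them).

Treewidth 2.
Bags: B1 = {2, 4, 5}  B2 = {1, 4, 5}  B3 = {0, 1, 4}  B4 = {0, 4, 6}  B5 = {3, 4, 6}
Tree: B1–B2, B2–B3, B3–B4, B4–B5

The largest bag has 3 vertices, giving width 2; this decomposition certifies tw(G) ≤ 2. For the lower bound, G contains the cycle 4–2–5–1–0–6–3–4, so G is not a forest; only forests have treewidth ≤ 1, hence tw(G) ≥ 2. Hence tw(G) = 2 exactly.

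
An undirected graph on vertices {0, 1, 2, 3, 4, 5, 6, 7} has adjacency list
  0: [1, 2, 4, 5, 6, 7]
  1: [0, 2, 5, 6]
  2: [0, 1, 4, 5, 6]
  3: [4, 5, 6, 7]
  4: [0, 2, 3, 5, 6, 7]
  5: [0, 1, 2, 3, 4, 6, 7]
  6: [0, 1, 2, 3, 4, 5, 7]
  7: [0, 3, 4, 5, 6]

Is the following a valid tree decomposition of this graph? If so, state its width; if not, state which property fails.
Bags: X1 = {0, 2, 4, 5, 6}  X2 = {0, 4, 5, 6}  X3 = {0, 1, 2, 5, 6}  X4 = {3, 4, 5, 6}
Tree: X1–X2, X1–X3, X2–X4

No — vertex 7 appears in no bag.

A tree decomposition must satisfy three properties: every vertex lies in some bag; for every edge, both endpoints lie together in some bag; and for every vertex, the bags containing it form a connected subtree. Here vertex 7 appears in no bag, so the decomposition is invalid.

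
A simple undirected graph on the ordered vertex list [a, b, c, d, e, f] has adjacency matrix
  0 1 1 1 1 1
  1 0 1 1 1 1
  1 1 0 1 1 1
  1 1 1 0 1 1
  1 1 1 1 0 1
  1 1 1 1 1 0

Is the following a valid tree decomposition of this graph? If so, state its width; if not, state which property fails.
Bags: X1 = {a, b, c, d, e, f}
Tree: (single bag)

Every vertex of G appears in some bag (union = {a, b, c, d, e, f}); every edge is covered by a bag; and for each vertex v the set of bags containing v is connected in the bag tree. The decomposition is therefore valid. The largest bag has 6 vertices, so the width is 5.

Yes; width 5.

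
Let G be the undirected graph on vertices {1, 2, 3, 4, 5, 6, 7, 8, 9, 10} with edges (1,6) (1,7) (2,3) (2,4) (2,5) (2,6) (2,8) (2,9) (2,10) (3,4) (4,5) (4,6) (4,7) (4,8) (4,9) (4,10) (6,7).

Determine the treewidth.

2

A width-2 tree decomposition is:
Bags: B1 = {2, 4, 6}  B2 = {2, 4, 9}  B3 = {2, 4, 8}  B4 = {4, 6, 7}  B5 = {1, 6, 7}  B6 = {2, 4, 5}  B7 = {2, 4, 10}  B8 = {2, 3, 4}
Tree: B1–B2, B1–B3, B1–B4, B4–B5, B1–B6, B6–B7, B2–B8
Every bag has size at most 3, so the width is 3 − 1 = 2 and tw(G) ≤ 2. Conversely, {1, 6, 7} is a clique of size 3, and the vertices of any clique must share a bag in every tree decomposition; so some bag has ≥ 3 vertices and tw(G) ≥ 2. Hence tw(G) = 2 exactly.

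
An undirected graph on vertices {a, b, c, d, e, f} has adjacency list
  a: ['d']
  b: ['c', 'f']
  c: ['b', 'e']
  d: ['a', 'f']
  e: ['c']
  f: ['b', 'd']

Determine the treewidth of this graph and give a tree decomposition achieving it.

The largest bag has 2 vertices, giving width 1; this decomposition certifies tw(G) ≤ 1. G has an edge, so its treewidth is at least 1. Therefore the treewidth is 1.

Treewidth 1.
Bags: B1 = {a, d}  B2 = {d, f}  B3 = {b, f}  B4 = {b, c}  B5 = {c, e}
Tree: B1–B2, B2–B3, B3–B4, B4–B5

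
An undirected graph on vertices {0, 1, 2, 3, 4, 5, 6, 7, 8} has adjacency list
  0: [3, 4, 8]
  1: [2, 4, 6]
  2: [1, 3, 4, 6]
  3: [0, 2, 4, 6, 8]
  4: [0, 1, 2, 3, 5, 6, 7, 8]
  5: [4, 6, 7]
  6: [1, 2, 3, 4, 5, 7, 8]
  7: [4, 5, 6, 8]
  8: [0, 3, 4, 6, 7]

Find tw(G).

3

A width-3 tree decomposition is:
Bags: B1 = {3, 4, 6, 8}  B2 = {2, 3, 4, 6}  B3 = {4, 6, 7, 8}  B4 = {0, 3, 4, 8}  B5 = {1, 2, 4, 6}  B6 = {4, 5, 6, 7}
Tree: B1–B2, B1–B3, B1–B4, B2–B5, B3–B6
Each bag holds 4 vertices, so the decomposition has width 3, which upper-bounds the treewidth. Conversely, {0, 3, 4, 8} is a clique of size 4, and the vertices of any clique must share a bag in every tree decomposition; so some bag has ≥ 4 vertices and tw(G) ≥ 3. Hence tw(G) = 3 exactly.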